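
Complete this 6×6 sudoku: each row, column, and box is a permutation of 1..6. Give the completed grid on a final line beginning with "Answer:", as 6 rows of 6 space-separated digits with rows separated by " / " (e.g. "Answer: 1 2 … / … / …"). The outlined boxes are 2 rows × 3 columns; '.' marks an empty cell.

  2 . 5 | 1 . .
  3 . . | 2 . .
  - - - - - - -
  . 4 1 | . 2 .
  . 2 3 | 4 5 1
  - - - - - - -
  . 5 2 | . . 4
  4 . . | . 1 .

Step 1. [r1c2∈{6}] r1c2 has the single candidate 6, so r1c2=6.
Step 2. [r6c4∈{3,5,6}] across col 4, 5 lands solely at r6c4 ⇒ r6c4=5.
Step 3. [r1c6∈{3}] nothing but 3 survives at r1c6. So r1c6=3.
Step 4. [r3c6∈{6}] nothing but 6 survives at r3c6 ⇒ r3c6=6.
Step 5. [r5c4∈{3,6}] across col 4, 6 lands solely at r5c4 ⇒ r5c4=6.
Step 6. [r1c5∈{4}] r1c5 has the single candidate 4 ⇒ r1c5=4.
Step 7. [r6c3∈{6}] only 6 remains possible at r6c3 ⇒ r6c3=6.
Step 8. [r3c1∈{5}] r3c1 is down to just 5, so r3c1=5.
Step 9. [r5c1∈{1}] nothing but 1 survives at r5c1, so r5c1=1.
Step 10. [r2c3∈{4}] r2c3's peers cover all but 4, so r2c3=4.
Step 11. [r3c4∈{3}] nothing but 3 survives at r3c4. So r3c4=3.
Step 12. [r6c2∈{3}] r6c2 has the single candidate 3 ⇒ r6c2=3.
Step 13. [r4c1∈{6}] nothing but 6 survives at r4c1, so r4c1=6.
Step 14. [r2c6∈{5}] r2c6's peers cover all but 5 ⇒ r2c6=5.
Step 15. [r2c5∈{6}] r2c5 is down to just 6, so r2c5=6.
Step 16. [r5c5∈{3}] r5c5's peers cover all but 3. So r5c5=3.
Step 17. [r6c6∈{2}] r6c6 has the single candidate 2, so r6c6=2.
Step 18. [r2c2∈{1}] r2c2 is down to just 1, so r2c2=1.

Answer: 2 6 5 1 4 3 / 3 1 4 2 6 5 / 5 4 1 3 2 6 / 6 2 3 4 5 1 / 1 5 2 6 3 4 / 4 3 6 5 1 2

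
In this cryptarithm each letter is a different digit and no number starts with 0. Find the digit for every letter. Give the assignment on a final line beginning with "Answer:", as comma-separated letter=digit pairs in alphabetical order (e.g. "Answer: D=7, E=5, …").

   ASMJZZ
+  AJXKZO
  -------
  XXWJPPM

Step 1. [col 1: Z + O ≡ M (mod 10)] M=2 is one option consistent with column 1 (Z + O ≡ M (mod 10), carry-in 0) — take it, so M=2.
Step 2. [X] X is the leading digit of a 7-digit sum of two 6-digit numbers; the final carry is exactly 1, so X=1.
Step 3. [col 1: Z + O ≡ M (mod 10)] no forcing yet in column 1 (carry-in 0); Z=4 is free and consistent — try it, so Z=4.
Step 4. [col 1: Z + O ≡ M (mod 10)] from column 1 (Z=4, M=2, carry-in 0, digits 1,2,4 already taken and all letters distinct): O must equal 8 ⇒ O=8.
Step 5. [col 2: Z + Z ≡ P (mod 10)] from column 2 (Z=4, carry-in 1, digits 1,2,4,8 already taken and all letters distinct): P must equal 9. So P=9.
Step 6. [col 3: J + K ≡ P (mod 10)] no forcing yet in column 3 (carry-in 0); K=6 is free and consistent — try it ⇒ K=6.
Step 7. [col 3: J + K ≡ P (mod 10)] from column 3 (K=6, P=9, carry-in 0, digits 1,2,4,6,8,9 already taken and all letters distinct): J must equal 3. So J=3.
Step 8. [col 5: S + J ≡ W (mod 10)] column 5: given J=3, carry-in 0, and digits 1,2,3,4,6,8,9 already taken and all letters distinct, S+J≡W (mod 10) forces S=7. So S=7.
Step 9. [col 5: S + J ≡ W (mod 10)] column 5: given S=7, J=3, carry-in 0, and digits 1,2,3,4,6,7,8,9 already taken and all letters distinct, S+J≡W (mod 10) forces W=0. So W=0.
Step 10. [col 6: A + A ≡ X (mod 10)] column 6 reads A+A+carry(1)=X with X=1; with digits 0,1,2,3,4,6,7,8,9 already taken and all letters distinct, the only value for A is 5 ⇒ A=5.

Answer: A=5, J=3, K=6, M=2, O=8, P=9, S=7, W=0, X=1, Z=4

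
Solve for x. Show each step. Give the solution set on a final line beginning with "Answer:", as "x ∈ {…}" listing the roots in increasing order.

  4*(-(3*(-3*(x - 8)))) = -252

Step 1. [4*(-(3*(-3*(x - 8)))) = -252] divide by the outer 4. So div: -(3*(-3*(x - 8))) = -63.
Step 2. [-(3*(-3*(x - 8))) = -63] leading − — multiply by −1. So neg: 3*(-3*(x - 8)) = 63.
Step 3. [3*(-3*(x - 8)) = 63] 3·(inner) — divide through by 3 ⇒ div: -3*(x - 8) = 21.
Step 4. [-3*(x - 8) = 21] -3·(inner) — divide through by -3 ⇒ div: x - 8 = -7.
Step 5. [x - 8 = -7] peel the -8: add 8 from each side. So sub: x = 1.

Answer: x ∈ {1}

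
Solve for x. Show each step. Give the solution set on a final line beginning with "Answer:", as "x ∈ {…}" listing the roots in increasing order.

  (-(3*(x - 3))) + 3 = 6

Step 1. [(-(3*(x - 3))) + 3 = 6] 3 comes off first (subtract 3) ⇒ sub: -(3*(x - 3)) = 3.
Step 2. [-(3*(x - 3)) = 3] flip signs both sides. So neg: 3*(x - 3) = -3.
Step 3. [3*(x - 3) = -3] 3 out front; divide by 3, so div: x - 3 = -1.
Step 4. [x - 3 = -1] -3 is outermost — add 3 both sides, so sub: x = 2.

Answer: x ∈ {2}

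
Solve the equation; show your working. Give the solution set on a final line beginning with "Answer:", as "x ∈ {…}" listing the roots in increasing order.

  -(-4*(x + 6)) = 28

Step 1. [-(-4*(x + 6)) = 28] flip signs both sides. So neg: -4*(x + 6) = -28.
Step 2. [-4*(x + 6) = -28] LHS = -4·(…); ÷-4 both sides, so div: x + 6 = 7.
Step 3. [x + 6 = 7] peel the +6: subtract 6 from each side ⇒ sub: x = 1.

Answer: x ∈ {1}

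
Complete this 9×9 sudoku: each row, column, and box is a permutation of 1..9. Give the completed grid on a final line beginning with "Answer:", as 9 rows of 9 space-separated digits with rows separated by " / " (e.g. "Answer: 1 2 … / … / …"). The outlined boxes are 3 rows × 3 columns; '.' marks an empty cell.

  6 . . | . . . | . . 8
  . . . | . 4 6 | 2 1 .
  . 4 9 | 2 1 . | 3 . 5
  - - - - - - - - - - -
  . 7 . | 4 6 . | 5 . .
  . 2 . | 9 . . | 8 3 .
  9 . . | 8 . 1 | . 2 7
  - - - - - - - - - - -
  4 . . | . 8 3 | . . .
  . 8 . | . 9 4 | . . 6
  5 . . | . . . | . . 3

Step 1. [r1c3∈{1,2,3,5,7}] r1c3 is the only open cell in row 1 admitting 2 ⇒ r1c3=2.
Step 2. [r5c3∈{1,4,5,6}] 6 has one home in row 5: r5c3, so r5c3=6.
Step 3. [r1c6∈{5,7,9}] r1c6 is the only open cell in col 6 admitting 9. So r1c6=9.
Step 4. [r6c5∈{3,5}] across box 5, 3 lands solely at r6c5. So r6c5=3.
Step 5. [r1c2∈{1,3,5}] in row 1, 1 fits only at r1c2, so r1c2=1.
Step 6. [r2c2∈{3,5}] col 2 places 3 nowhere but r2c2, so r2c2=3.
Step 7. [r5c1∈{1}] r5c1 is down to just 1. So r5c1=1.
Step 8. [r2c3∈{5,7,8}] in box 1, 5 fits only at r2c3. So r2c3=5.
Step 9. [r2c4∈{7}] r2c4's peers cover all but 7 ⇒ r2c4=7.
Step 10. [r3c1∈{7,8}] 7 has one home in box 1: r3c1, so r3c1=7.
Step 11. [r4c8∈{9}] nothing but 9 survives at r4c8, so r4c8=9.
Step 12. [r1c5∈{5}] nothing but 5 survives at r1c5 ⇒ r1c5=5.
Step 13. [r5c5∈{7}] only 7 remains possible at r5c5. So r5c5=7.
Step 14. [r9c6∈{2,7}] r9c6 is the only open cell in col 6 admitting 7. So r9c6=7.
Step 15. [r9c3∈{1}] nothing but 1 survives at r9c3 ⇒ r9c3=1.
Step 16. [r7c3∈{7}] nothing but 7 survives at r7c3, so r7c3=7.
Step 17. [r4c3∈{3,8}] r4c3 is the only open cell in col 3 admitting 8, so r4c3=8.
Step 18. [r7c9∈{1,2,9}] row 7 places 2 nowhere but r7c9. So r7c9=2.
Step 19. [r9c4∈{6}] r9c4 has the single candidate 6 ⇒ r9c4=6.
Step 20. [r9c2∈{9}] r9c2 is down to just 9. So r9c2=9.
Step 21. [r9c7∈{4}] r9c7 is down to just 4, so r9c7=4.
Step 22. [r1c7∈{7}] r1c7 is down to just 7. So r1c7=7.
Step 23. [r7c8∈{5}] nothing but 5 survives at r7c8 ⇒ r7c8=5.
Step 24. [r7c4∈{1}] only 1 remains possible at r7c4. So r7c4=1.
Step 25. [r8c1∈{2,3}] across row 8, 2 lands solely at r8c1 ⇒ r8c1=2.
Step 26. [r4c9∈{1}] only 1 remains possible at r4c9 ⇒ r4c9=1.
Step 27. [r8c3∈{3}] r8c3's peers cover all but 3. So r8c3=3.
Step 28. [r1c4∈{3}] r1c4 is down to just 3 ⇒ r1c4=3.
Step 29. [r7c7∈{9}] r7c7 is down to just 9 ⇒ r7c7=9.
Step 30. [r2c9∈{9}] r2c9's peers cover all but 9, so r2c9=9.
Step 31. [r7c2∈{6}] r7c2 has the single candidate 6. So r7c2=6.
Step 32. [r6c2∈{5}] r6c2 has the single candidate 5. So r6c2=5.
Step 33. [r9c5∈{2}] r9c5's peers cover all but 2, so r9c5=2.
Step 34. [r8c8∈{7}] nothing but 7 survives at r8c8. So r8c8=7.
Step 35. [r4c6∈{2}] r4c6 has the single candidate 2 ⇒ r4c6=2.
Step 36. [r8c7∈{1}] nothing but 1 survives at r8c7. So r8c7=1.
Step 37. [r5c9∈{4}] nothing but 4 survives at r5c9 ⇒ r5c9=4.
Step 38. [r9c8∈{8}] nothing but 8 survives at r9c8. So r9c8=8.
Step 39. [r5c6∈{5}] r5c6 has the single candidate 5 ⇒ r5c6=5.
Step 40. [r6c3∈{4}] only 4 remains possible at r6c3. So r6c3=4.
Step 41. [r3c6∈{8}] r3c6's peers cover all but 8, so r3c6=8.
Step 42. [r4c1∈{3}] r4c1 has the single candidate 3 ⇒ r4c1=3.
Step 43. [r6c7∈{6}] r6c7 is down to just 6. So r6c7=6.
Step 44. [r1c8∈{4}] r1c8's peers cover all but 4, so r1c8=4.
Step 45. [r3c8∈{6}] only 6 remains possible at r3c8 ⇒ r3c8=6.
Step 46. [r8c4∈{5}] r8c4's peers cover all but 5. So r8c4=5.
Step 47. [r2c1∈{8}] r2c1 has the single candidate 8, so r2c1=8.

Answer: 6 1 2 3 5 9 7 4 8 / 8 3 5 7 4 6 2 1 9 / 7 4 9 2 1 8 3 6 5 / 3 7 8 4 6 2 5 9 1 / 1 2 6 9 7 5 8 3 4 / 9 5 4 8 3 1 6 2 7 / 4 6 7 1 8 3 9 5 2 / 2 8 3 5 9 4 1 7 6 / 5 9 1 6 2 7 4 8 3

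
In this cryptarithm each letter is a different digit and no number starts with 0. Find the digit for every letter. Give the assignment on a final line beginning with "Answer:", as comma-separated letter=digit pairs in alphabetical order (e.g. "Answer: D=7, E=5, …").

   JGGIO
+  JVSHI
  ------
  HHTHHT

Step 1. [H] H is the leading digit of a 6-digit sum of two 5-digit numbers; the final carry is exactly 1, so H=1.
Step 2. [col 1: O + I ≡ T (mod 10)] column 1 (O + I ≡ T (mod 10), carry-in 0) doesn't pin T yet; pick T=2 and continue. So T=2.
Step 3. [col 1: O + I ≡ T (mod 10)] no forcing yet in column 1 (carry-in 0); O=3 is free and consistent — try it, so O=3.
Step 4. [col 1: O + I ≡ T (mod 10)] column 1: given O=3, T=2, carry-in 0, and digits 1,2,3 already taken and all letters distinct, O+I≡T (mod 10) forces I=9, so I=9.
Step 5. [col 3: G + S ≡ H (mod 10)] column 3 (G + S ≡ H (mod 10), carry-in 1) doesn't pin S yet; pick S=6 and continue. So S=6.
Step 6. [col 3: G + S ≡ H (mod 10)] column 3: given S=6, H=1, carry-in 1, and digits 1,2,3,6,9 already taken and all letters distinct, G+S≡H (mod 10) forces G=4, so G=4.
Step 7. [col 4: G + V ≡ T (mod 10)] column 4: given G=4, T=2, carry-in 1, and digits 1,2,3,4,6,9 already taken and all letters distinct, G+V≡T (mod 10) forces V=7 ⇒ V=7.
Step 8. [col 5: J + J ≡ H (mod 10)] column 5 (J + J ≡ H (mod 10), carry-in 1) doesn't pin J yet; pick J=5 and continue. So J=5.

Answer: G=4, H=1, I=9, J=5, O=3, S=6, T=2, V=7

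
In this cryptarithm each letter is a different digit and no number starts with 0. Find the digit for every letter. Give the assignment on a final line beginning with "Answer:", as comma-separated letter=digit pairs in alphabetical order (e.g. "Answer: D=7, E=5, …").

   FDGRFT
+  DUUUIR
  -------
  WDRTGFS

Step 1. [col 1: T + R ≡ S (mod 10)] several values work for T in column 1 (T + R ≡ S (mod 10), carry-in 0); try T=2 ⇒ T=2.
Step 2. [col 1: T + R ≡ S (mod 10)] no forcing yet in column 1 (carry-in 0); S=7 is free and consistent — try it. So S=7.
Step 3. [W] the sum has 7 digits but both addends have 6; that extra leading digit W is the final carry, namely 1, so W=1.
Step 4. [col 1: T + R ≡ S (mod 10)] from column 1 (T=2, S=7, carry-in 0, digits 1,2,7 already taken and all letters distinct): R must equal 5. So R=5.
Step 5. [col 2: F + I ≡ F (mod 10)] in column 2 we have F+I≡F with carry-in 0; given nothing yet and digits 1,2,5,7 already taken and all letters distinct, that pins I to 0 ⇒ I=0.
Step 6. [col 2: F + I ≡ F (mod 10)] no forcing yet in column 2 (carry-in 0); F=9 is free and consistent — try it. So F=9.
Step 7. [col 3: R + U ≡ G (mod 10)] column 3 (R + U ≡ G (mod 10), carry-in 0) doesn't pin U yet; pick U=8 and continue ⇒ U=8.
Step 8. [col 3: R + U ≡ G (mod 10)] from column 3 (R=5, U=8, carry-in 0, digits 0,1,2,5,7,8,9 already taken and all letters distinct): G must equal 3. So G=3.
Step 9. [col 5: D + U ≡ R (mod 10)] in column 5 we have D+U≡R with carry-in 1; given U=8, R=5 and digits 0,1,2,3,5,7,8,9 already taken and all letters distinct, that pins D to 6 ⇒ D=6.

Answer: D=6, F=9, G=3, I=0, R=5, S=7, T=2, U=8, W=1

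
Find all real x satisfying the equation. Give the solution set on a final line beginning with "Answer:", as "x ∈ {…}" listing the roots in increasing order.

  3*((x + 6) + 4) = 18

Step 1. [3*((x + 6) + 4) = 18] 3·(inner) — divide through by 3, so div: (x + 6) + 4 = 6.
Step 2. [(x + 6) + 4 = 6] subtract 4: x sits inside (… + 4) ⇒ sub: x + 6 = 2.
Step 3. [x + 6 = 2] +6 is outermost — subtract 6 both sides. So sub: x = -4.

Answer: x ∈ {-4}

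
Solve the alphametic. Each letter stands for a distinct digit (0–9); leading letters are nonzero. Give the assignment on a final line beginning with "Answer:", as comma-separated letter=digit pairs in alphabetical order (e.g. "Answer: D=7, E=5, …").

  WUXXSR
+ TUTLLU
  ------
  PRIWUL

Step 1. [col 1: R + U ≡ L (mod 10)] column 1 (R + U ≡ L (mod 10), carry-in 0) doesn't pin U yet; pick U=4 and continue ⇒ U=4.
Step 2. [col 1: R + U ≡ L (mod 10)] column 1 (R + U ≡ L (mod 10), carry-in 0) doesn't pin L yet; pick L=3 and continue. So L=3.
Step 3. [col 1: R + U ≡ L (mod 10)] from column 1 (U=4, L=3, carry-in 0, digits 3,4 already taken and all letters distinct): R must equal 9. So R=9.
Step 4. [col 2: S + L ≡ U (mod 10)] in column 2 we have S+L≡U with carry-in 1; given L=3, U=4 and digits 3,4,9 already taken and all letters distinct, that pins S to 0 ⇒ S=0.
Step 5. [col 3: X + L ≡ W (mod 10)] X=8 is one option consistent with column 3 (X + L ≡ W (mod 10), carry-in 0) — take it. So X=8.
Step 6. [col 3: X + L ≡ W (mod 10)] from column 3 (X=8, L=3, carry-in 0, digits 0,3,4,8,9 already taken and all letters distinct): W must equal 1. So W=1.
Step 7. [col 4: X + T ≡ I (mod 10)] no forcing yet in column 4 (carry-in 1); I=5 is free and consistent — try it. So I=5.
Step 8. [col 4: X + T ≡ I (mod 10)] from column 4 (X=8, I=5, carry-in 1, digits 0,1,3,4,5,8,9 already taken and all letters distinct): T must equal 6, so T=6.
Step 9. [col 6: W + T ≡ P (mod 10)] column 6: given W=1, T=6, carry-in 0, and digits 0,1,3,4,5,6,8,9 already taken and all letters distinct, W+T≡P (mod 10) forces P=7, so P=7.

Answer: I=5, L=3, P=7, R=9, S=0, T=6, U=4, W=1, X=8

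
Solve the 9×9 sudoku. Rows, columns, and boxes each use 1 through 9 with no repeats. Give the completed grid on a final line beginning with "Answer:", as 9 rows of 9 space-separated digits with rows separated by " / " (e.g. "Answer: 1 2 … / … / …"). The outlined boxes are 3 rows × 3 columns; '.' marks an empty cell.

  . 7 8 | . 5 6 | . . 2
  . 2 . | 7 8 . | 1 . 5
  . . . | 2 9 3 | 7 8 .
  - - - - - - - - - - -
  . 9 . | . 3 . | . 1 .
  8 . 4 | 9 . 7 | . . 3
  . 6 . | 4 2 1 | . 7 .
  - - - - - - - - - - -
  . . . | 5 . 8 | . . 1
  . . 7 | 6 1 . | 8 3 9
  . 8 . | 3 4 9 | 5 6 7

Step 1. [r3c9∈{4,6}] r3c9 is the only open cell in box 3 admitting 6, so r3c9=6.
Step 2. [r7c2∈{3,4}] in col 2, 3 fits only at r7c2, so r7c2=3.
Step 3. [r1c7∈{3,4,9}] across col 7, 3 lands solely at r1c7. So r1c7=3.
Step 4. [r4c7∈{2,4,6}] r4c7 is the only open cell in row 4 admitting 6, so r4c7=6.
Step 5. [r7c7∈{2,4}] col 7 places 4 nowhere but r7c7 ⇒ r7c7=4.
Step 6. [r7c8∈{2}] r7c8's peers cover all but 2 ⇒ r7c8=2.
Step 7. [r2c6∈{4}] r2c6's peers cover all but 4, so r2c6=4.
Step 8. [r2c8∈{9}] r2c8 is down to just 9, so r2c8=9.
Step 9. [r1c1∈{1,4,9}] 9 has one home in row 1: r1c1 ⇒ r1c1=9.
Step 10. [r5c2∈{1,5}] row 5 places 1 nowhere but r5c2. So r5c2=1.
Step 11. [r7c1∈{6}] r7c1's peers cover all but 6, so r7c1=6.
Step 12. [r2c1∈{3}] nothing but 3 survives at r2c1, so r2c1=3.
Step 13. [r6c1∈{5}] nothing but 5 survives at r6c1. So r6c1=5.
Step 14. [r8c2∈{4,5}] r8c2 is the only open cell in row 8 admitting 5, so r8c2=5.
Step 15. [r8c1∈{2,4}] in row 8, 4 fits only at r8c1 ⇒ r8c1=4.
Step 16. [r4c3∈{2}] r4c3's peers cover all but 2, so r4c3=2.
Step 17. [r9c3∈{1}] r9c3 is down to just 1 ⇒ r9c3=1.
Step 18. [r4c9∈{4,8}] in row 4, 4 fits only at r4c9, so r4c9=4.
Step 19. [r5c7∈{2}] r5c7's peers cover all but 2, so r5c7=2.
Step 20. [r3c1∈{1}] r3c1's peers cover all but 1, so r3c1=1.
Step 21. [r3c2∈{4}] r3c2 has the single candidate 4. So r3c2=4.
Step 22. [r1c8∈{4}] r1c8 has the single candidate 4, so r1c8=4.
Step 23. [r4c4∈{8}] r4c4 is down to just 8 ⇒ r4c4=8.
Step 24. [r5c8∈{5}] r5c8 is down to just 5, so r5c8=5.
Step 25. [r4c6∈{5}] r4c6 has the single candidate 5, so r4c6=5.
Step 26. [r8c6∈{2}] r8c6 is down to just 2. So r8c6=2.
Step 27. [r6c9∈{8}] r6c9's peers cover all but 8. So r6c9=8.
Step 28. [r6c7∈{9}] r6c7's peers cover all but 9, so r6c7=9.
Step 29. [r3c3∈{5}] only 5 remains possible at r3c3, so r3c3=5.
Step 30. [r7c5∈{7}] only 7 remains possible at r7c5, so r7c5=7.
Step 31. [r1c4∈{1}] r1c4's peers cover all but 1 ⇒ r1c4=1.
Step 32. [r5c5∈{6}] r5c5's peers cover all but 6, so r5c5=6.
Step 33. [r7c3∈{9}] only 9 remains possible at r7c3. So r7c3=9.
Step 34. [r6c3∈{3}] only 3 remains possible at r6c3 ⇒ r6c3=3.
Step 35. [r9c1∈{2}] r9c1 is down to just 2 ⇒ r9c1=2.
Step 36. [r2c3∈{6}] r2c3's peers cover all but 6. So r2c3=6.
Step 37. [r4c1∈{7}] only 7 remains possible at r4c1. So r4c1=7.

Answer: 9 7 8 1 5 6 3 4 2 / 3 2 6 7 8 4 1 9 5 / 1 4 5 2 9 3 7 8 6 / 7 9 2 8 3 5 6 1 4 / 8 1 4 9 6 7 2 5 3 / 5 6 3 4 2 1 9 7 8 / 6 3 9 5 7 8 4 2 1 / 4 5 7 6 1 2 8 3 9 / 2 8 1 3 4 9 5 6 7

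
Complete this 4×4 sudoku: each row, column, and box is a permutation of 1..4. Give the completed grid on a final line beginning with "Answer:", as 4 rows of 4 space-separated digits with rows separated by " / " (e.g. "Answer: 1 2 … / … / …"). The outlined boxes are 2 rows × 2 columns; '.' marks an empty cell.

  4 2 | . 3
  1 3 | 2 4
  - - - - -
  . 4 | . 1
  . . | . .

Step 1. [r3c3∈{3}] r3c3's peers cover all but 3. So r3c3=3.
Step 2. [r4c1∈{2,3}] row 4 places 3 nowhere but r4c1. So r4c1=3.
Step 3. [r3c1∈{2}] only 2 remains possible at r3c1. So r3c1=2.
Step 4. [r4c2∈{1}] only 1 remains possible at r4c2 ⇒ r4c2=1.
Step 5. [r4c4∈{2}] r4c4's peers cover all but 2 ⇒ r4c4=2.
Step 6. [r4c3∈{4}] r4c3 has the single candidate 4 ⇒ r4c3=4.
Step 7. [r1c3∈{1}] nothing but 1 survives at r1c3, so r1c3=1.

Answer: 4 2 1 3 / 1 3 2 4 / 2 4 3 1 / 3 1 4 2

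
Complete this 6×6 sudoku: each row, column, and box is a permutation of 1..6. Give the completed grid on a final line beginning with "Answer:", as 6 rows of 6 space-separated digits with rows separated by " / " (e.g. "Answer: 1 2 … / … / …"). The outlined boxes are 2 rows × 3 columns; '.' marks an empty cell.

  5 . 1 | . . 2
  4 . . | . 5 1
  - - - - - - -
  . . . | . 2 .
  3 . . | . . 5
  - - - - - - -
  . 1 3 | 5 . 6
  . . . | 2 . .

Step 1. [r5c5∈{4}] r5c5's peers cover all but 4. So r5c5=4.
Step 2. [r3c6∈{3,4}] in col 6, 4 fits only at r3c6. So r3c6=4.
Step 3. [r3c4∈{1,3,6}] in row 3, 3 fits only at r3c4 ⇒ r3c4=3.
Step 4. [r2c4∈{6}] r2c4's peers cover all but 6, so r2c4=6.
Step 5. [r1c2∈{3,6}] across row 1, 6 lands solely at r1c2 ⇒ r1c2=6.
Step 6. [r3c2∈{5}] nothing but 5 survives at r3c2, so r3c2=5.
Step 7. [r3c3∈{6}] nothing but 6 survives at r3c3 ⇒ r3c3=6.
Step 8. [r6c5∈{1,3}] 1 has one home in row 6: r6c5 ⇒ r6c5=1.
Step 9. [r6c2∈{4}] r6c2 is down to just 4 ⇒ r6c2=4.
Step 10. [r2c3∈{2}] only 2 remains possible at r2c3. So r2c3=2.
Step 11. [r4c2∈{2}] nothing but 2 survives at r4c2 ⇒ r4c2=2.
Step 12. [r6c3∈{5}] nothing but 5 survives at r6c3, so r6c3=5.
Step 13. [r6c1∈{6}] only 6 remains possible at r6c1 ⇒ r6c1=6.
Step 14. [r6c6∈{3}] r6c6 is down to just 3, so r6c6=3.
Step 15. [r2c2∈{3}] r2c2's peers cover all but 3, so r2c2=3.
Step 16. [r1c5∈{3}] nothing but 3 survives at r1c5. So r1c5=3.
Step 17. [r5c1∈{2}] r5c1 is down to just 2 ⇒ r5c1=2.
Step 18. [r3c1∈{1}] r3c1's peers cover all but 1 ⇒ r3c1=1.
Step 19. [r4c3∈{4}] only 4 remains possible at r4c3 ⇒ r4c3=4.
Step 20. [r1c4∈{4}] r1c4's peers cover all but 4. So r1c4=4.
Step 21. [r4c4∈{1}] only 1 remains possible at r4c4 ⇒ r4c4=1.
Step 22. [r4c5∈{6}] r4c5 is down to just 6, so r4c5=6.

Answer: 5 6 1 4 3 2 / 4 3 2 6 5 1 / 1 5 6 3 2 4 / 3 2 4 1 6 5 / 2 1 3 5 4 6 / 6 4 5 2 1 3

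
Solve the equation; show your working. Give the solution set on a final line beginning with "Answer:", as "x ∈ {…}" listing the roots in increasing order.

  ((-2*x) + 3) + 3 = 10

Step 1. [((-2*x) + 3) + 3 = 10] the outer +3 inverts by subtracting 3. So sub: (-2*x) + 3 = 7.
Step 2. [(-2*x) + 3 = 7] peel the +3: subtract 3 from each side. So sub: -2*x = 4.
Step 3. [-2*x = 4] -2·(inner) — divide through by -2 ⇒ div: x = -2.

Answer: x ∈ {-2}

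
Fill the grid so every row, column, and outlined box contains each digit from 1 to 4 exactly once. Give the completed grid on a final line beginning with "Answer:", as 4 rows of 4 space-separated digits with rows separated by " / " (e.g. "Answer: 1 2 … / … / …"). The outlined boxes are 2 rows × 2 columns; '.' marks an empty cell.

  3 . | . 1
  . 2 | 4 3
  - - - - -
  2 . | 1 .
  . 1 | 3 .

Step 1. [r3c4∈{4}] nothing but 4 survives at r3c4 ⇒ r3c4=4.
Step 2. [r1c3∈{2}] only 2 remains possible at r1c3. So r1c3=2.
Step 3. [r1c2∈{4}] r1c2's peers cover all but 4 ⇒ r1c2=4.
Step 4. [r2c1∈{1}] r2c1 has the single candidate 1 ⇒ r2c1=1.
Step 5. [r3c2∈{3}] only 3 remains possible at r3c2, so r3c2=3.
Step 6. [r4c1∈{4}] r4c1 is down to just 4 ⇒ r4c1=4.
Step 7. [r4c4∈{2}] nothing but 2 survives at r4c4. So r4c4=2.

Answer: 3 4 2 1 / 1 2 4 3 / 2 3 1 4 / 4 1 3 2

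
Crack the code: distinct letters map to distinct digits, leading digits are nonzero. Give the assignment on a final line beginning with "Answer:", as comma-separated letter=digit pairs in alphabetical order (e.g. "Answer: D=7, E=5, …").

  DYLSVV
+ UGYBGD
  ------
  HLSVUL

Step 1. [col 1: V + D ≡ L (mod 10)] column 1 (V + D ≡ L (mod 10), carry-in 0) doesn't pin L yet; pick L=3 and continue ⇒ L=3.
Step 2. [col 1: V + D ≡ L (mod 10)] no forcing yet in column 1 (carry-in 0); D=6 is free and consistent — try it ⇒ D=6.
Step 3. [col 1: V + D ≡ L (mod 10)] from column 1 (D=6, L=3, carry-in 0, digits 3,6 already taken and all letters distinct): V must equal 7 ⇒ V=7.
Step 4. [col 2: V + G ≡ U (mod 10)] no forcing yet in column 2 (carry-in 1); U=2 is free and consistent — try it ⇒ U=2.
Step 5. [col 2: V + G ≡ U (mod 10)] in column 2 we have V+G≡U with carry-in 1; given V=7, U=2 and digits 2,3,6,7 already taken and all letters distinct, that pins G to 4, so G=4.
Step 6. [col 3: S + B ≡ V (mod 10)] several values work for B in column 3 (S + B ≡ V (mod 10), carry-in 1); try B=5. So B=5.
Step 7. [col 3: S + B ≡ V (mod 10)] from column 3 (B=5, V=7, carry-in 1, digits 2,3,4,5,6,7 already taken and all letters distinct): S must equal 1. So S=1.
Step 8. [col 4: L + Y ≡ S (mod 10)] in column 4 we have L+Y≡S with carry-in 0; given L=3, S=1 and digits 1,2,3,4,5,6,7 already taken and all letters distinct, that pins Y to 8 ⇒ Y=8.
Step 9. [col 6: D + U ≡ H (mod 10)] from column 6 (D=6, U=2, carry-in 1, digits 1,2,3,4,5,6,7,8 already taken and all letters distinct): H must equal 9 ⇒ H=9.

Answer: B=5, D=6, G=4, H=9, L=3, S=1, U=2, V=7, Y=8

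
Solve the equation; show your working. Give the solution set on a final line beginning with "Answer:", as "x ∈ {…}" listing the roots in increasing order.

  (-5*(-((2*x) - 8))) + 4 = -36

Step 1. [(-5*(-((2*x) - 8))) + 4 = -36] subtract 4: x sits inside (… + 4) ⇒ sub: -5*(-((2*x) - 8)) = -40.
Step 2. [-5*(-((2*x) - 8)) = -40] -5 out front; divide by -5. So div: -((2*x) - 8) = 8.
Step 3. [-((2*x) - 8) = 8] LHS negated; negate both sides ⇒ neg: (2*x) - 8 = -8.
Step 4. [(2*x) - 8 = -8] the outer -8 inverts by adding 8. So sub: 2*x = 0.
Step 5. [2*x = 0] LHS = 2·(…); ÷2 both sides ⇒ div: x = 0.

Answer: x ∈ {0}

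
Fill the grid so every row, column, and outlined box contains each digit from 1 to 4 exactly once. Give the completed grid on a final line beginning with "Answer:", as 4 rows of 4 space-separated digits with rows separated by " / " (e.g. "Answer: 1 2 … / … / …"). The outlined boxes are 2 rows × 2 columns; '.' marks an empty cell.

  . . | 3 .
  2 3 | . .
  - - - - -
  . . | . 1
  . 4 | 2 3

Step 1. [r2c4∈{4}] only 4 remains possible at r2c4. So r2c4=4.
Step 2. [r4c1∈{1}] r4c1's peers cover all but 1. So r4c1=1.
Step 3. [r1c2∈{1}] r1c2's peers cover all but 1, so r1c2=1.
Step 4. [r3c3∈{4}] r3c3's peers cover all but 4 ⇒ r3c3=4.
Step 5. [r3c2∈{2}] r3c2's peers cover all but 2. So r3c2=2.
Step 6. [r3c1∈{3}] only 3 remains possible at r3c1, so r3c1=3.
Step 7. [r1c1∈{4}] r1c1 has the single candidate 4, so r1c1=4.
Step 8. [r1c4∈{2}] only 2 remains possible at r1c4, so r1c4=2.
Step 9. [r2c3∈{1}] r2c3 has the single candidate 1 ⇒ r2c3=1.

Answer: 4 1 3 2 / 2 3 1 4 / 3 2 4 1 / 1 4 2 3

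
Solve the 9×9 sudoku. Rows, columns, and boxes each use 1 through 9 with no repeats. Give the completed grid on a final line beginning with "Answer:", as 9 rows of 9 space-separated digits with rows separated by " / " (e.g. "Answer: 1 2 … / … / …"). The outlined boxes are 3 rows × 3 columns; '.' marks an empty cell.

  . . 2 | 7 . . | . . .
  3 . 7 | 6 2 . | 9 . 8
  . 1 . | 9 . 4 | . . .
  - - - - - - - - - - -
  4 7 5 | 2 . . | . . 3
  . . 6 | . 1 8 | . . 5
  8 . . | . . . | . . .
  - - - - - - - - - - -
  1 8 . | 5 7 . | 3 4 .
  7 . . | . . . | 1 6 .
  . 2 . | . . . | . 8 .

Step 1. [r6c6∈{3,5,6,7,9}] col 6 places 7 nowhere but r6c6, so r6c6=7.
Step 2. [r7c3∈{9}] r7c3 is down to just 9 ⇒ r7c3=9.
Step 3. [r1c2∈{4,5,6,9}] in col 2, 6 fits only at r1c2, so r1c2=6.
Step 4. [r3c1∈{5}] r3c1 is down to just 5, so r3c1=5.
Step 5. [r6c5∈{3,4,5,6,9}] across row 6, 5 lands solely at r6c5 ⇒ r6c5=5.
Step 6. [r4c8∈{1,9}] 1 has one home in row 4: r4c8 ⇒ r4c8=1.
Step 7. [r7c9∈{2}] only 2 remains possible at r7c9. So r7c9=2.
Step 8. [r8c9∈{9}] r8c9's peers cover all but 9. So r8c9=9.
Step 9. [r7c6∈{6}] r7c6's peers cover all but 6. So r7c6=6.
Step 10. [r8c4∈{3,4,8}] in col 4, 8 fits only at r8c4 ⇒ r8c4=8.
Step 11. [r2c8∈{5}] r2c8's peers cover all but 5. So r2c8=5.
Step 12. [r5c1∈{2,9}] r5c1 is the only open cell in col 1 admitting 2, so r5c1=2.
Step 13. [r1c7∈{4}] nothing but 4 survives at r1c7, so r1c7=4.
Step 14. [r5c7∈{7}] r5c7's peers cover all but 7, so r5c7=7.
Step 15. [r1c8∈{3}] r1c8 is down to just 3. So r1c8=3.
Step 16. [r3c5∈{3,8}] r3c5 is the only open cell in row 3 admitting 3, so r3c5=3.
Step 17. [r8c5∈{4}] only 4 remains possible at r8c5. So r8c5=4.
Step 18. [r8c3∈{3}] nothing but 3 survives at r8c3, so r8c3=3.
Step 19. [r9c6∈{1,3,9}] in col 6, 3 fits only at r9c6, so r9c6=3.
Step 20. [r5c4∈{3,4}] in row 5, 4 fits only at r5c4 ⇒ r5c4=4.
Step 21. [r5c2∈{3,9}] across row 5, 3 lands solely at r5c2 ⇒ r5c2=3.
Step 22. [r4c5∈{6,9}] col 5 places 6 nowhere but r4c5. So r4c5=6.
Step 23. [r3c8∈{2,7}] col 8 places 7 nowhere but r3c8. So r3c8=7.
Step 24. [r3c7∈{2,6}] row 3 places 2 nowhere but r3c7. So r3c7=2.
Step 25. [r6c9∈{4,6}] in row 6, 4 fits only at r6c9 ⇒ r6c9=4.
Step 26. [r2c6∈{1}] r2c6 has the single candidate 1. So r2c6=1.
Step 27. [r6c2∈{9}] r6c2's peers cover all but 9, so r6c2=9.
Step 28. [r6c8∈{2}] r6c8 has the single candidate 2, so r6c8=2.
Step 29. [r9c9∈{7}] r9c9 has the single candidate 7. So r9c9=7.
Step 30. [r9c5∈{9}] r9c5 is down to just 9. So r9c5=9.
Step 31. [r4c7∈{8}] r4c7 is down to just 8 ⇒ r4c7=8.
Step 32. [r1c5∈{8}] r1c5 is down to just 8. So r1c5=8.
Step 33. [r6c3∈{1}] r6c3 has the single candidate 1, so r6c3=1.
Step 34. [r1c6∈{5}] r1c6 has the single candidate 5, so r1c6=5.
Step 35. [r5c8∈{9}] nothing but 9 survives at r5c8, so r5c8=9.
Step 36. [r6c7∈{6}] nothing but 6 survives at r6c7, so r6c7=6.
Step 37. [r1c9∈{1}] r1c9 has the single candidate 1, so r1c9=1.
Step 38. [r3c3∈{8}] only 8 remains possible at r3c3, so r3c3=8.
Step 39. [r2c2∈{4}] r2c2 has the single candidate 4 ⇒ r2c2=4.
Step 40. [r9c7∈{5}] only 5 remains possible at r9c7, so r9c7=5.
Step 41. [r6c4∈{3}] r6c4 is down to just 3 ⇒ r6c4=3.
Step 42. [r8c2∈{5}] nothing but 5 survives at r8c2 ⇒ r8c2=5.
Step 43. [r8c6∈{2}] r8c6's peers cover all but 2. So r8c6=2.
Step 44. [r4c6∈{9}] r4c6 has the single candidate 9. So r4c6=9.
Step 45. [r3c9∈{6}] nothing but 6 survives at r3c9, so r3c9=6.
Step 46. [r9c1∈{6}] nothing but 6 survives at r9c1. So r9c1=6.
Step 47. [r9c4∈{1}] r9c4's peers cover all but 1, so r9c4=1.
Step 48. [r9c3∈{4}] only 4 remains possible at r9c3 ⇒ r9c3=4.
Step 49. [r1c1∈{9}] r1c1's peers cover all but 9, so r1c1=9.

Answer: 9 6 2 7 8 5 4 3 1 / 3 4 7 6 2 1 9 5 8 / 5 1 8 9 3 4 2 7 6 / 4 7 5 2 6 9 8 1 3 / 2 3 6 4 1 8 7 9 5 / 8 9 1 3 5 7 6 2 4 / 1 8 9 5 7 6 3 4 2 / 7 5 3 8 4 2 1 6 9 / 6 2 4 1 9 3 5 8 7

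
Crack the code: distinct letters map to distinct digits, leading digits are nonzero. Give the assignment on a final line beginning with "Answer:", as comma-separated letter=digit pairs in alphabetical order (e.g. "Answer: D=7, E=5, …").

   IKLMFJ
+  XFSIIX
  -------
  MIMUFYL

Step 1. [col 1: J + X ≡ L (mod 10)] X=9 is one option consistent with column 1 (J + X ≡ L (mod 10), carry-in 0) — take it. So X=9.
Step 2. [col 1: J + X ≡ L (mod 10)] column 1 (J + X ≡ L (mod 10), carry-in 0) doesn't pin J yet; pick J=4 and continue. So J=4.
Step 3. [col 1: J + X ≡ L (mod 10)] from column 1 (J=4, X=9, carry-in 0, digits 4,9 already taken and all letters distinct): L must equal 3 ⇒ L=3.
Step 4. [M] the sum has 7 digits but both addends have 6; that extra leading digit M is the final carry, namely 1, so M=1.
Step 5. [col 2: F + I ≡ Y (mod 10)] F=8 is one option consistent with column 2 (F + I ≡ Y (mod 10), carry-in 1) — take it ⇒ F=8.
Step 6. [col 2: F + I ≡ Y (mod 10)] column 2 (F + I ≡ Y (mod 10), carry-in 1) doesn't pin Y yet; pick Y=5 and continue, so Y=5.
Step 7. [col 2: F + I ≡ Y (mod 10)] column 2 reads F+I+carry(1)=Y with F=8, Y=5; with digits 1,3,4,5,8,9 already taken and all letters distinct, the only value for I is 6, so I=6.
Step 8. [col 4: L + S ≡ U (mod 10)] in column 4 we have L+S≡U with carry-in 0; given L=3 and digits 1,3,4,5,6,8,9 already taken and all letters distinct, that pins U to 0 ⇒ U=0.
Step 9. [col 4: L + S ≡ U (mod 10)] from column 4 (L=3, U=0, carry-in 0, digits 0,1,3,4,5,6,8,9 already taken and all letters distinct): S must equal 7, so S=7.
Step 10. [col 5: K + F ≡ M (mod 10)] in column 5 we have K+F≡M with carry-in 1; given F=8, M=1 and digits 0,1,3,4,5,6,7,8,9 already taken and all letters distinct, that pins K to 2, so K=2.

Answer: F=8, I=6, J=4, K=2, L=3, M=1, S=7, U=0, X=9, Y=5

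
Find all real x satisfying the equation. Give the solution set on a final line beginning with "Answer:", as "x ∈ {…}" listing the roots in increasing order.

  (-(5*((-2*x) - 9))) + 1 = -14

Step 1. [(-(5*((-2*x) - 9))) + 1 = -14] the outer +1 inverts by subtracting 1. So sub: -(5*((-2*x) - 9)) = -15.
Step 2. [-(5*((-2*x) - 9)) = -15] leading − — multiply by −1. So neg: 5*((-2*x) - 9) = 15.
Step 3. [5*((-2*x) - 9) = 15] LHS = 5·(…); ÷5 both sides, so div: (-2*x) - 9 = 3.
Step 4. [(-2*x) - 9 = 3] 9 comes off first (add 9). So sub: -2*x = 12.
Step 5. [-2*x = 12] -2·(inner) — divide through by -2, so div: x = -6.

Answer: x ∈ {-6}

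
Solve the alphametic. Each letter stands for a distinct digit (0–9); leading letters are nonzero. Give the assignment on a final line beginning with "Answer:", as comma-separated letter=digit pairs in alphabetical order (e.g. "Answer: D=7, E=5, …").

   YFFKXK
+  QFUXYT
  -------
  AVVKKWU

Step 1. [col 1: K + T ≡ U (mod 10)] column 1 (K + T ≡ U (mod 10), carry-in 0) doesn't pin K yet; pick K=9 and continue, so K=9.
Step 2. [col 1: K + T ≡ U (mod 10)] several values work for U in column 1 (K + T ≡ U (mod 10), carry-in 0); try U=2, so U=2.
Step 3. [A] adding two 6-digit numbers gives at most 6+1 digits, and here it does — A is that final carry and must be 1 ⇒ A=1.
Step 4. [col 1: K + T ≡ U (mod 10)] column 1: given K=9, U=2, carry-in 0, and digits 1,2,9 already taken and all letters distinct, K+T≡U (mod 10) forces T=3, so T=3.
Step 5. [col 2: X + Y ≡ W (mod 10)] no forcing yet in column 2 (carry-in 1); W=6 is free and consistent — try it. So W=6.
Step 6. [col 2: X + Y ≡ W (mod 10)] column 2 (X + Y ≡ W (mod 10), carry-in 1) doesn't pin Y yet; pick Y=5 and continue. So Y=5.
Step 7. [col 2: X + Y ≡ W (mod 10)] in column 2 we have X+Y≡W with carry-in 1; given Y=5, W=6 and digits 1,2,3,5,6,9 already taken and all letters distinct, that pins X to 0 ⇒ X=0.
Step 8. [col 4: F + U ≡ K (mod 10)] from column 4 (U=2, K=9, carry-in 0, digits 0,1,2,3,5,6,9 already taken and all letters distinct): F must equal 7 ⇒ F=7.
Step 9. [col 5: F + F ≡ V (mod 10)] column 5: given F=7, carry-in 0, and digits 0,1,2,3,5,6,7,9 already taken and all letters distinct, F+F≡V (mod 10) forces V=4 ⇒ V=4.
Step 10. [col 6: Y + Q ≡ V (mod 10)] from column 6 (Y=5, V=4, carry-in 1, digits 0,1,2,3,4,5,6,7,9 already taken and all letters distinct): Q must equal 8. So Q=8.

Answer: A=1, F=7, K=9, Q=8, T=3, U=2, V=4, W=6, X=0, Y=5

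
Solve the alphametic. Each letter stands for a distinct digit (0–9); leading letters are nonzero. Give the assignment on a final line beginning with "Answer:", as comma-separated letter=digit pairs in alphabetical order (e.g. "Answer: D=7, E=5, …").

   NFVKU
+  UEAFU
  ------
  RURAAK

Step 1. [col 1: U + U ≡ K (mod 10)] several values work for U in column 1 (U + U ≡ K (mod 10), carry-in 0); try U=2 ⇒ U=2.
Step 2. [R] adding two 5-digit numbers gives at most 5+1 digits, and here it does — R is that final carry and must be 1. So R=1.
Step 3. [col 1: U + U ≡ K (mod 10)] column 1: given U=2, carry-in 0, and digits 1,2 already taken and all letters distinct, U+U≡K (mod 10) forces K=4. So K=4.
Step 4. [col 2: K + F ≡ A (mod 10)] A=7 is one option consistent with column 2 (K + F ≡ A (mod 10), carry-in 0) — take it. So A=7.
Step 5. [col 2: K + F ≡ A (mod 10)] column 2 reads K+F+carry(0)=A with K=4, A=7; with digits 1,2,4,7 already taken and all letters distinct, the only value for F is 3. So F=3.
Step 6. [col 3: V + A ≡ A (mod 10)] column 3: given A=7, carry-in 0, and digits 1,2,3,4,7 already taken and all letters distinct, V+A≡A (mod 10) forces V=0. So V=0.
Step 7. [col 4: F + E ≡ R (mod 10)] in column 4 we have F+E≡R with carry-in 0; given F=3, R=1 and digits 0,1,2,3,4,7 already taken and all letters distinct, that pins E to 8. So E=8.
Step 8. [col 5: N + U ≡ U (mod 10)] column 5: given U=2, carry-in 1, and digits 0,1,2,3,4,7,8 already taken and all letters distinct, N+U≡U (mod 10) forces N=9. So N=9.

Answer: A=7, E=8, F=3, K=4, N=9, R=1, U=2, V=0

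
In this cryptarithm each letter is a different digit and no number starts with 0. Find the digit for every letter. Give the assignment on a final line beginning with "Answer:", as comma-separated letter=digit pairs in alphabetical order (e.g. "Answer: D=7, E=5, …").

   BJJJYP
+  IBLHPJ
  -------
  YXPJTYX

Step 1. [Y] Y is the leading digit of a 7-digit sum of two 6-digit numbers; the final carry is exactly 1 ⇒ Y=1.
Step 2. [col 1: P + J ≡ X (mod 10)] no forcing yet in column 1 (carry-in 0); X=3 is free and consistent — try it. So X=3.
Step 3. [col 1: P + J ≡ X (mod 10)] column 1 (P + J ≡ X (mod 10), carry-in 0) doesn't pin J yet; pick J=4 and continue, so J=4.
Step 4. [col 1: P + J ≡ X (mod 10)] from column 1 (J=4, X=3, carry-in 0, digits 1,3,4 already taken and all letters distinct): P must equal 9, so P=9.
Step 5. [col 3: J + H ≡ T (mod 10)] no forcing yet in column 3 (carry-in 1); T=7 is free and consistent — try it, so T=7.
Step 6. [col 3: J + H ≡ T (mod 10)] in column 3 we have J+H≡T with carry-in 1; given J=4, T=7 and digits 1,3,4,7,9 already taken and all letters distinct, that pins H to 2, so H=2.
Step 7. [col 4: J + L ≡ J (mod 10)] column 4: given J=4, carry-in 0, and digits 1,2,3,4,7,9 already taken and all letters distinct, J+L≡J (mod 10) forces L=0 ⇒ L=0.
Step 8. [col 5: J + B ≡ P (mod 10)] from column 5 (J=4, P=9, carry-in 0, digits 0,1,2,3,4,7,9 already taken and all letters distinct): B must equal 5. So B=5.
Step 9. [col 6: B + I ≡ X (mod 10)] from column 6 (B=5, X=3, carry-in 0, digits 0,1,2,3,4,5,7,9 already taken and all letters distinct): I must equal 8, so I=8.

Answer: B=5, H=2, I=8, J=4, L=0, P=9, T=7, X=3, Y=1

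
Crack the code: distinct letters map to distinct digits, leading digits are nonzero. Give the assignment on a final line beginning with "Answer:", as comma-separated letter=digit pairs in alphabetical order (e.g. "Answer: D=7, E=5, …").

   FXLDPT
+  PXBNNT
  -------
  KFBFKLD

Step 1. [K] adding two 6-digit numbers gives at most 6+1 digits, and here it does — K is that final carry and must be 1 ⇒ K=1.
Step 2. [col 1: T + T ≡ D (mod 10)] no forcing yet in column 1 (carry-in 0); T=2 is free and consistent — try it ⇒ T=2.
Step 3. [col 1: T + T ≡ D (mod 10)] from column 1 (T=2, carry-in 0, digits 1,2 already taken and all letters distinct): D must equal 4. So D=4.
Step 4. [col 2: P + N ≡ L (mod 10)] N=6 is one option consistent with column 2 (P + N ≡ L (mod 10), carry-in 0) — take it. So N=6.
Step 5. [col 2: P + N ≡ L (mod 10)] column 2 (P + N ≡ L (mod 10), carry-in 0) doesn't pin L yet; pick L=5 and continue ⇒ L=5.
Step 6. [col 2: P + N ≡ L (mod 10)] column 2: given N=6, L=5, carry-in 0, and digits 1,2,4,5,6 already taken and all letters distinct, P+N≡L (mod 10) forces P=9, so P=9.
Step 7. [col 4: L + B ≡ F (mod 10)] column 4 reads L+B+carry(1)=F with L=5; with digits 1,2,4,5,6,9 already taken and all letters distinct, the only value for F is 3. So F=3.
Step 8. [col 4: L + B ≡ F (mod 10)] in column 4 we have L+B≡F with carry-in 1; given L=5, F=3 and digits 1,2,3,4,5,6,9 already taken and all letters distinct, that pins B to 7, so B=7.
Step 9. [col 5: X + X ≡ B (mod 10)] from column 5 (B=7, carry-in 1, digits 1,2,3,4,5,6,7,9 already taken and all letters distinct): X must equal 8, so X=8.

Answer: B=7, D=4, F=3, K=1, L=5, N=6, P=9, T=2, X=8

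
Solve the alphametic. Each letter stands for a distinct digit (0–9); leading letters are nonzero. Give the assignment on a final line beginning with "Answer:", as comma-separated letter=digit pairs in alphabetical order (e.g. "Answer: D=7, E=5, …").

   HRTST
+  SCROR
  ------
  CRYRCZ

Step 1. [col 1: T + R ≡ Z (mod 10)] R=3 is one option consistent with column 1 (T + R ≡ Z (mod 10), carry-in 0) — take it, so R=3.
Step 2. [C] the sum has 6 digits but both addends have 5; that extra leading digit C is the final carry, namely 1 ⇒ C=1.
Step 3. [col 1: T + R ≡ Z (mod 10)] Z=2 is one option consistent with column 1 (T + R ≡ Z (mod 10), carry-in 0) — take it ⇒ Z=2.
Step 4. [col 1: T + R ≡ Z (mod 10)] in column 1 we have T+R≡Z with carry-in 0; given R=3, Z=2 and digits 1,2,3 already taken and all letters distinct, that pins T to 9 ⇒ T=9.
Step 5. [col 2: S + O ≡ C (mod 10)] O=4 is one option consistent with column 2 (S + O ≡ C (mod 10), carry-in 1) — take it. So O=4.
Step 6. [col 2: S + O ≡ C (mod 10)] in column 2 we have S+O≡C with carry-in 1; given O=4, C=1 and digits 1,2,3,4,9 already taken and all letters distinct, that pins S to 6 ⇒ S=6.
Step 7. [col 4: R + C ≡ Y (mod 10)] from column 4 (R=3, C=1, carry-in 1, digits 1,2,3,4,6,9 already taken and all letters distinct): Y must equal 5, so Y=5.
Step 8. [col 5: H + S ≡ R (mod 10)] column 5 reads H+S+carry(0)=R with S=6, R=3; with digits 1,2,3,4,5,6,9 already taken and all letters distinct, the only value for H is 7. So H=7.

Answer: C=1, H=7, O=4, R=3, S=6, T=9, Y=5, Z=2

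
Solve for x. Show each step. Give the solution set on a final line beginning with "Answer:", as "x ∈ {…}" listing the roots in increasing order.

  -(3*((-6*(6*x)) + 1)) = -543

Step 1. [-(3*((-6*(6*x)) + 1)) = -543] LHS negated; negate both sides, so neg: 3*((-6*(6*x)) + 1) = 543.
Step 2. [3*((-6*(6*x)) + 1) = 543] 3 out front; divide by 3, so div: (-6*(6*x)) + 1 = 181.
Step 3. [(-6*(6*x)) + 1 = 181] peel the +1: subtract 1 from each side, so sub: -6*(6*x) = 180.
Step 4. [-6*(6*x) = 180] leading coefficient -6: divide by -6, so div: 6*x = -30.
Step 5. [6*x = -30] 6·(inner) — divide through by 6. So div: x = -5.

Answer: x ∈ {-5}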